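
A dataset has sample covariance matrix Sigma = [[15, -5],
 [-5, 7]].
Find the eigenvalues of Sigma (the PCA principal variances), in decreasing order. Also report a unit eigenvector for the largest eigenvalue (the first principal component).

Step 1 — characteristic polynomial of 2×2 Sigma:
  det(Sigma - λI) = λ² - trace · λ + det = 0.
  trace = 15 + 7 = 22, det = 15·7 - (-5)² = 80.
Step 2 — discriminant:
  Δ = trace² - 4·det = 484 - 320 = 164.
Step 3 — eigenvalues:
  λ = (trace ± √Δ)/2 = (22 ± 12.8062)/2,
  λ_1 = 17.4031,  λ_2 = 4.5969.

Step 4 — unit eigenvector for λ_1: solve (Sigma - λ_1 I)v = 0. First row:
  (15 - 17.4031)·v_x + (-5)·v_y = 0, i.e. (-2.4031)·v_x + (-5)·v_y = 0,
  so v ∝ (b, λ_1 - a) = (-5, 2.4031); multiply by -1 so the first entry is positive: u = (5, -2.4031).
  ||u|| = √((5)² + (-2.4031)²) = √(30.775) ≈ 5.5475,
  v_1 = u/||u|| ≈ (0.9013, -0.4332) (||v_1|| = 1).

λ_1 = 17.4031,  λ_2 = 4.5969;  v_1 ≈ (0.9013, -0.4332)


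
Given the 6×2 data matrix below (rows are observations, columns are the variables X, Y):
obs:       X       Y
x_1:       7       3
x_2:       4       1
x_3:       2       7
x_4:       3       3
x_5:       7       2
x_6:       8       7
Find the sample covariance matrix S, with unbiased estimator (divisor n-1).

Step 1 — column means:
  mean(X) = (7 + 4 + 2 + 3 + 7 + 8) / 6 = 31/6 = 5.1667
  mean(Y) = (3 + 1 + 7 + 3 + 2 + 7) / 6 = 23/6 = 3.8333

Step 2 — sample covariance S[i,j] = (1/(n-1)) · Σ_k (x_{k,i} - mean_i) · (x_{k,j} - mean_j), with n-1 = 5.
  S[X,X] = ((1.8333)·(1.8333) + (-1.1667)·(-1.1667) + (-3.1667)·(-3.1667) + (-2.1667)·(-2.1667) + (1.8333)·(1.8333) + (2.8333)·(2.8333)) / 5 = 30.8333/5 = 6.1667
  S[X,Y] = ((1.8333)·(-0.8333) + (-1.1667)·(-2.8333) + (-3.1667)·(3.1667) + (-2.1667)·(-0.8333) + (1.8333)·(-1.8333) + (2.8333)·(3.1667)) / 5 = -0.8333/5 = -0.1667
  S[Y,Y] = ((-0.8333)·(-0.8333) + (-2.8333)·(-2.8333) + (3.1667)·(3.1667) + (-0.8333)·(-0.8333) + (-1.8333)·(-1.8333) + (3.1667)·(3.1667)) / 5 = 32.8333/5 = 6.5667

S is symmetric (S[j,i] = S[i,j]). Assembling:

S = [[6.1667, -0.1667],
 [-0.1667, 6.5667]]


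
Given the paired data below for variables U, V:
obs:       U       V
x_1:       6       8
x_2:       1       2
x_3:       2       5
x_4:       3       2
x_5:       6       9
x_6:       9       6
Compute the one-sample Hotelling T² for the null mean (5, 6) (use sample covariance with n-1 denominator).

Step 1 — sample mean vector:
  mean(U) = (6 + 1 + 2 + 3 + 6 + 9) / 6 = 27/6 = 4.5
  mean(V) = (8 + 2 + 5 + 2 + 9 + 6) / 6 = 32/6 = 5.3333
  x̄ = (4.5, 5.3333),  deviation x̄ - mu_0 = (4.5, 5.3333) - (5, 6) = (-0.5, -0.6667).

Step 2 — sample covariance matrix, S[i,j] = (1/(n-1)) · Σ_k (x_{k,i} - mean_i) · (x_{k,j} - mean_j), divisor n-1 = 5:
  S[U,U] = ((1.5)·(1.5) + (-3.5)·(-3.5) + (-2.5)·(-2.5) + (-1.5)·(-1.5) + (1.5)·(1.5) + (4.5)·(4.5)) / 5 = 45.5/5 = 9.1
  S[U,V] = ((1.5)·(2.6667) + (-3.5)·(-3.3333) + (-2.5)·(-0.3333) + (-1.5)·(-3.3333) + (1.5)·(3.6667) + (4.5)·(0.6667)) / 5 = 30/5 = 6
  S[V,V] = ((2.6667)·(2.6667) + (-3.3333)·(-3.3333) + (-0.3333)·(-0.3333) + (-3.3333)·(-3.3333) + (3.6667)·(3.6667) + (0.6667)·(0.6667)) / 5 = 43.3333/5 = 8.6667
  S = [[9.1, 6],
 [6, 8.6667]].

Step 3 — invert S. det(S) = 9.1·8.6667 - (6)² = 42.8667.
  S^{-1} = (1/det) · [[d, -b], [-b, a]] = [[0.2022, -0.14],
 [-0.14, 0.2123]].

Step 4 — quadratic form (x̄ - mu_0)^T · S^{-1} · (x̄ - mu_0):
  S^{-1} · (x̄ - mu_0) = (-0.0078, -0.0715),
  (x̄ - mu_0)^T · [...] = (-0.5)·(-0.0078) + (-0.6667)·(-0.0715) = 0.0516.

Step 5 — scale by n: T² = 6 · 0.0516 = 0.3095.

T² ≈ 0.3095


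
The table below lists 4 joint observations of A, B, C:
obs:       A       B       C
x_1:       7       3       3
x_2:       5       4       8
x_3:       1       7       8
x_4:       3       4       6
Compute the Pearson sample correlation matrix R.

Step 1 — column means:
  mean(A) = (7 + 5 + 1 + 3) / 4 = 16/4 = 4
  mean(B) = (3 + 4 + 7 + 4) / 4 = 18/4 = 4.5
  mean(C) = (3 + 8 + 8 + 6) / 4 = 25/4 = 6.25

Step 2 — sample variances and covariances s[i,j] = (1/(n-1)) · Σ_k (x_{k,i} - mean_i) · (x_{k,j} - mean_j), with n-1 = 3:
  s[A,A] = ((3)·(3) + (1)·(1) + (-3)·(-3) + (-1)·(-1)) / 3 = 20/3 = 6.6667
  s[A,B] = ((3)·(-1.5) + (1)·(-0.5) + (-3)·(2.5) + (-1)·(-0.5)) / 3 = -12/3 = -4
  s[A,C] = ((3)·(-3.25) + (1)·(1.75) + (-3)·(1.75) + (-1)·(-0.25)) / 3 = -13/3 = -4.3333
  s[B,B] = ((-1.5)·(-1.5) + (-0.5)·(-0.5) + (2.5)·(2.5) + (-0.5)·(-0.5)) / 3 = 9/3 = 3
  s[B,C] = ((-1.5)·(-3.25) + (-0.5)·(1.75) + (2.5)·(1.75) + (-0.5)·(-0.25)) / 3 = 8.5/3 = 2.8333
  s[C,C] = ((-3.25)·(-3.25) + (1.75)·(1.75) + (1.75)·(1.75) + (-0.25)·(-0.25)) / 3 = 16.75/3 = 5.5833
  Sample standard deviations s_i = √(s[i,i]):
  s(A) = √(6.6667) = 2.582
  s(B) = √(3) = 1.7321
  s(C) = √(5.5833) = 2.3629

Step 3 — r_{ij} = s_{ij} / (s_i · s_j):
  r[A,A] = 1 (diagonal).
  r[A,B] = -4 / (2.582 · 1.7321) = -4 / 4.4721 = -0.8944
  r[A,C] = -4.3333 / (2.582 · 2.3629) = -4.3333 / 6.101 = -0.7103
  r[B,B] = 1 (diagonal).
  r[B,C] = 2.8333 / (1.7321 · 2.3629) = 2.8333 / 4.0927 = 0.6923
  r[C,C] = 1 (diagonal).

R is symmetric with unit diagonal. Assembling:

R = [[1, -0.8944, -0.7103],
 [-0.8944, 1, 0.6923],
 [-0.7103, 0.6923, 1]]


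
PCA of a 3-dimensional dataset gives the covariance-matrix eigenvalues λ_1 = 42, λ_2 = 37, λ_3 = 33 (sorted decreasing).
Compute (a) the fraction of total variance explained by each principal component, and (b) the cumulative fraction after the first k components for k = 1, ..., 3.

Step 1 — total variance = trace(Sigma) = Σ λ_i = 42 + 37 + 33 = 112.

Step 2 — fraction explained by component i = λ_i / Σ λ:
  PC1: 42/112 = 0.375
  PC2: 37/112 = 0.3304
  PC3: 33/112 = 0.2946

Step 3 — cumulative fraction after k components = (λ_1 + ... + λ_k) / Σ λ:
  k = 1: 42/112 = 0.375
  k = 2: (42 + 37)/112 = 79/112 = 0.7054
  k = 3: (42 + 37 + 33)/112 = 112/112 = 1

Summary (fraction, with percent):

explained: PC1 0.375 (37.5%), PC2 0.3304 (33.04%), PC3 0.2946 (29.46%);  cumulative: 0.375, 0.7054, 1


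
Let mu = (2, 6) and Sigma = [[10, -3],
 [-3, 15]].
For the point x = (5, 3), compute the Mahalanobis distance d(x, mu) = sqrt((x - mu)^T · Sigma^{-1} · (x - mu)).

Step 1 — centre the observation: (x - mu) = (3, -3).

Step 2 — invert Sigma. det(Sigma) = 10·15 - (-3)² = 141.
  Sigma^{-1} = (1/det) · [[d, -b], [-b, a]] = [[0.1064, 0.0213],
 [0.0213, 0.0709]].

Step 3 — form the quadratic (x - mu)^T · Sigma^{-1} · (x - mu):
  Sigma^{-1} · (x - mu) = (0.2553, -0.1489).
  (x - mu)^T · [Sigma^{-1} · (x - mu)] = (3)·(0.2553) + (-3)·(-0.1489) = 1.2128.

Step 4 — take square root: d = √(1.2128) ≈ 1.1013.

d(x, mu) = √(1.2128) ≈ 1.1013


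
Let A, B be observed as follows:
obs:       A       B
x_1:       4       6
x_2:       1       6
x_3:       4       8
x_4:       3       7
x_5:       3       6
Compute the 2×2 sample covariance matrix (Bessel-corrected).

Step 1 — column means:
  mean(A) = (4 + 1 + 4 + 3 + 3) / 5 = 15/5 = 3
  mean(B) = (6 + 6 + 8 + 7 + 6) / 5 = 33/5 = 6.6

Step 2 — sample covariance S[i,j] = (1/(n-1)) · Σ_k (x_{k,i} - mean_i) · (x_{k,j} - mean_j), with n-1 = 4.
  S[A,A] = ((1)·(1) + (-2)·(-2) + (1)·(1) + (0)·(0) + (0)·(0)) / 4 = 6/4 = 1.5
  S[A,B] = ((1)·(-0.6) + (-2)·(-0.6) + (1)·(1.4) + (0)·(0.4) + (0)·(-0.6)) / 4 = 2/4 = 0.5
  S[B,B] = ((-0.6)·(-0.6) + (-0.6)·(-0.6) + (1.4)·(1.4) + (0.4)·(0.4) + (-0.6)·(-0.6)) / 4 = 3.2/4 = 0.8

S is symmetric (S[j,i] = S[i,j]). Assembling:

S = [[1.5, 0.5],
 [0.5, 0.8]]


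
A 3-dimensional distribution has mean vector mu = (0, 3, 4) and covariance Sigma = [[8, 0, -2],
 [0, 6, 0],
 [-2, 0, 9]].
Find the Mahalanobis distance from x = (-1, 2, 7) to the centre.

Step 1 — centre the observation: (x - mu) = (-1, -1, 3).

Step 2 — invert Sigma (cofactor / det for 3×3, or solve directly):
  Sigma^{-1} = [[0.1324, 0, 0.0294],
 [0, 0.1667, 0],
 [0.0294, 0, 0.1176]].

Step 3 — form the quadratic (x - mu)^T · Sigma^{-1} · (x - mu):
  Sigma^{-1} · (x - mu) = (-0.0441, -0.1667, 0.3235).
  (x - mu)^T · [Sigma^{-1} · (x - mu)] = (-1)·(-0.0441) + (-1)·(-0.1667) + (3)·(0.3235) = 1.1814.

Step 4 — take square root: d = √(1.1814) ≈ 1.0869.

d(x, mu) = √(1.1814) ≈ 1.0869


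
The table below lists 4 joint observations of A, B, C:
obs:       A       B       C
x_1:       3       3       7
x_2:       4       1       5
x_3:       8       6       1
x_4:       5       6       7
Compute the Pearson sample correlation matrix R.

Step 1 — column means:
  mean(A) = (3 + 4 + 8 + 5) / 4 = 20/4 = 5
  mean(B) = (3 + 1 + 6 + 6) / 4 = 16/4 = 4
  mean(C) = (7 + 5 + 1 + 7) / 4 = 20/4 = 5

Step 2 — sample variances and covariances s[i,j] = (1/(n-1)) · Σ_k (x_{k,i} - mean_i) · (x_{k,j} - mean_j), with n-1 = 3:
  s[A,A] = ((-2)·(-2) + (-1)·(-1) + (3)·(3) + (0)·(0)) / 3 = 14/3 = 4.6667
  s[A,B] = ((-2)·(-1) + (-1)·(-3) + (3)·(2) + (0)·(2)) / 3 = 11/3 = 3.6667
  s[A,C] = ((-2)·(2) + (-1)·(0) + (3)·(-4) + (0)·(2)) / 3 = -16/3 = -5.3333
  s[B,B] = ((-1)·(-1) + (-3)·(-3) + (2)·(2) + (2)·(2)) / 3 = 18/3 = 6
  s[B,C] = ((-1)·(2) + (-3)·(0) + (2)·(-4) + (2)·(2)) / 3 = -6/3 = -2
  s[C,C] = ((2)·(2) + (0)·(0) + (-4)·(-4) + (2)·(2)) / 3 = 24/3 = 8
  Sample standard deviations s_i = √(s[i,i]):
  s(A) = √(4.6667) = 2.1602
  s(B) = √(6) = 2.4495
  s(C) = √(8) = 2.8284

Step 3 — r_{ij} = s_{ij} / (s_i · s_j):
  r[A,A] = 1 (diagonal).
  r[A,B] = 3.6667 / (2.1602 · 2.4495) = 3.6667 / 5.2915 = 0.6929
  r[A,C] = -5.3333 / (2.1602 · 2.8284) = -5.3333 / 6.1101 = -0.8729
  r[B,B] = 1 (diagonal).
  r[B,C] = -2 / (2.4495 · 2.8284) = -2 / 6.9282 = -0.2887
  r[C,C] = 1 (diagonal).

R is symmetric with unit diagonal. Assembling:

R = [[1, 0.6929, -0.8729],
 [0.6929, 1, -0.2887],
 [-0.8729, -0.2887, 1]]


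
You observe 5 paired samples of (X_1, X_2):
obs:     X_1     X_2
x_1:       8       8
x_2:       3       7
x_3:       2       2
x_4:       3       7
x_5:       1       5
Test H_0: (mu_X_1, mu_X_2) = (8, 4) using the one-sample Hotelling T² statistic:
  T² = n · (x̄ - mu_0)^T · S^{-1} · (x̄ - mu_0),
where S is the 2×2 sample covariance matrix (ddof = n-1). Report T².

Step 1 — sample mean vector:
  mean(X_1) = (8 + 3 + 2 + 3 + 1) / 5 = 17/5 = 3.4
  mean(X_2) = (8 + 7 + 2 + 7 + 5) / 5 = 29/5 = 5.8
  x̄ = (3.4, 5.8),  deviation x̄ - mu_0 = (3.4, 5.8) - (8, 4) = (-4.6, 1.8).

Step 2 — sample covariance matrix, S[i,j] = (1/(n-1)) · Σ_k (x_{k,i} - mean_i) · (x_{k,j} - mean_j), divisor n-1 = 4:
  S[X_1,X_1] = ((4.6)·(4.6) + (-0.4)·(-0.4) + (-1.4)·(-1.4) + (-0.4)·(-0.4) + (-2.4)·(-2.4)) / 4 = 29.2/4 = 7.3
  S[X_1,X_2] = ((4.6)·(2.2) + (-0.4)·(1.2) + (-1.4)·(-3.8) + (-0.4)·(1.2) + (-2.4)·(-0.8)) / 4 = 16.4/4 = 4.1
  S[X_2,X_2] = ((2.2)·(2.2) + (1.2)·(1.2) + (-3.8)·(-3.8) + (1.2)·(1.2) + (-0.8)·(-0.8)) / 4 = 22.8/4 = 5.7
  S = [[7.3, 4.1],
 [4.1, 5.7]].

Step 3 — invert S. det(S) = 7.3·5.7 - (4.1)² = 24.8.
  S^{-1} = (1/det) · [[d, -b], [-b, a]] = [[0.2298, -0.1653],
 [-0.1653, 0.2944]].

Step 4 — quadratic form (x̄ - mu_0)^T · S^{-1} · (x̄ - mu_0):
  S^{-1} · (x̄ - mu_0) = (-1.3548, 1.2903),
  (x̄ - mu_0)^T · [...] = (-4.6)·(-1.3548) + (1.8)·(1.2903) = 8.5548.

Step 5 — scale by n: T² = 5 · 8.5548 = 42.7742.

T² ≈ 42.7742


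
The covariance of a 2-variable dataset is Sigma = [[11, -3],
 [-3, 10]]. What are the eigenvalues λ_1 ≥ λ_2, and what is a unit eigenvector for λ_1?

Step 1 — characteristic polynomial of 2×2 Sigma:
  det(Sigma - λI) = λ² - trace · λ + det = 0.
  trace = 11 + 10 = 21, det = 11·10 - (-3)² = 101.
Step 2 — discriminant:
  Δ = trace² - 4·det = 441 - 404 = 37.
Step 3 — eigenvalues:
  λ = (trace ± √Δ)/2 = (21 ± 6.0828)/2,
  λ_1 = 13.5414,  λ_2 = 7.4586.

Step 4 — unit eigenvector for λ_1: solve (Sigma - λ_1 I)v = 0. First row:
  (11 - 13.5414)·v_x + (-3)·v_y = 0, i.e. (-2.5414)·v_x + (-3)·v_y = 0,
  so v ∝ (b, λ_1 - a) = (-3, 2.5414); multiply by -1 so the first entry is positive: u = (3, -2.5414).
  ||u|| = √((3)² + (-2.5414)²) = √(15.4586) ≈ 3.9317,
  v_1 = u/||u|| ≈ (0.763, -0.6464) (||v_1|| = 1).

λ_1 = 13.5414,  λ_2 = 7.4586;  v_1 ≈ (0.763, -0.6464)


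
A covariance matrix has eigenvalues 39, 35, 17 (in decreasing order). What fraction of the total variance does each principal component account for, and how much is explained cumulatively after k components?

Step 1 — total variance = trace(Sigma) = Σ λ_i = 39 + 35 + 17 = 91.

Step 2 — fraction explained by component i = λ_i / Σ λ:
  PC1: 39/91 = 0.4286
  PC2: 35/91 = 0.3846
  PC3: 17/91 = 0.1868

Step 3 — cumulative fraction after k components = (λ_1 + ... + λ_k) / Σ λ:
  k = 1: 39/91 = 0.4286
  k = 2: (39 + 35)/91 = 74/91 = 0.8132
  k = 3: (39 + 35 + 17)/91 = 91/91 = 1

Summary (fraction, with percent):

explained: PC1 0.4286 (42.86%), PC2 0.3846 (38.46%), PC3 0.1868 (18.68%);  cumulative: 0.4286, 0.8132, 1


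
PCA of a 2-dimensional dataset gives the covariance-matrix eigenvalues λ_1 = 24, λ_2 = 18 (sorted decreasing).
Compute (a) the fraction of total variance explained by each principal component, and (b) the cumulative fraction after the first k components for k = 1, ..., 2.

Step 1 — total variance = trace(Sigma) = Σ λ_i = 24 + 18 = 42.

Step 2 — fraction explained by component i = λ_i / Σ λ:
  PC1: 24/42 = 0.5714
  PC2: 18/42 = 0.4286

Step 3 — cumulative fraction after k components = (λ_1 + ... + λ_k) / Σ λ:
  k = 1: 24/42 = 0.5714
  k = 2: (24 + 18)/42 = 42/42 = 1

Summary (fraction, with percent):

explained: PC1 0.5714 (57.14%), PC2 0.4286 (42.86%);  cumulative: 0.5714, 1


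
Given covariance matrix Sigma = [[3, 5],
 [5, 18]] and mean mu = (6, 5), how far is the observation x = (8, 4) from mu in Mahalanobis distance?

Step 1 — centre the observation: (x - mu) = (2, -1).

Step 2 — invert Sigma. det(Sigma) = 3·18 - (5)² = 29.
  Sigma^{-1} = (1/det) · [[d, -b], [-b, a]] = [[0.6207, -0.1724],
 [-0.1724, 0.1034]].

Step 3 — form the quadratic (x - mu)^T · Sigma^{-1} · (x - mu):
  Sigma^{-1} · (x - mu) = (1.4138, -0.4483).
  (x - mu)^T · [Sigma^{-1} · (x - mu)] = (2)·(1.4138) + (-1)·(-0.4483) = 3.2759.

Step 4 — take square root: d = √(3.2759) ≈ 1.8099.

d(x, mu) = √(3.2759) ≈ 1.8099


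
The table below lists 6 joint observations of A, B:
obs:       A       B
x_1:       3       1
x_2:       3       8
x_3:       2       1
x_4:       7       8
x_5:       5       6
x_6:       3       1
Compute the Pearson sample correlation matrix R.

Step 1 — column means:
  mean(A) = (3 + 3 + 2 + 7 + 5 + 3) / 6 = 23/6 = 3.8333
  mean(B) = (1 + 8 + 1 + 8 + 6 + 1) / 6 = 25/6 = 4.1667

Step 2 — sample variances and covariances s[i,j] = (1/(n-1)) · Σ_k (x_{k,i} - mean_i) · (x_{k,j} - mean_j), with n-1 = 5:
  s[A,A] = ((-0.8333)·(-0.8333) + (-0.8333)·(-0.8333) + (-1.8333)·(-1.8333) + (3.1667)·(3.1667) + (1.1667)·(1.1667) + (-0.8333)·(-0.8333)) / 5 = 16.8333/5 = 3.3667
  s[A,B] = ((-0.8333)·(-3.1667) + (-0.8333)·(3.8333) + (-1.8333)·(-3.1667) + (3.1667)·(3.8333) + (1.1667)·(1.8333) + (-0.8333)·(-3.1667)) / 5 = 22.1667/5 = 4.4333
  s[B,B] = ((-3.1667)·(-3.1667) + (3.8333)·(3.8333) + (-3.1667)·(-3.1667) + (3.8333)·(3.8333) + (1.8333)·(1.8333) + (-3.1667)·(-3.1667)) / 5 = 62.8333/5 = 12.5667
  Sample standard deviations s_i = √(s[i,i]):
  s(A) = √(3.3667) = 1.8348
  s(B) = √(12.5667) = 3.5449

Step 3 — r_{ij} = s_{ij} / (s_i · s_j):
  r[A,A] = 1 (diagonal).
  r[A,B] = 4.4333 / (1.8348 · 3.5449) = 4.4333 / 6.5044 = 0.6816
  r[B,B] = 1 (diagonal).

R is symmetric with unit diagonal. Assembling:

R = [[1, 0.6816],
 [0.6816, 1]]


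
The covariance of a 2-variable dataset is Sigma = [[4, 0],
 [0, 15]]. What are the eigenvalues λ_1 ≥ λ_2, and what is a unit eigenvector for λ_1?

Step 1 — characteristic polynomial of 2×2 Sigma:
  det(Sigma - λI) = λ² - trace · λ + det = 0.
  trace = 4 + 15 = 19, det = 4·15 - (0)² = 60.
Step 2 — discriminant:
  Δ = trace² - 4·det = 361 - 240 = 121.
Step 3 — eigenvalues:
  λ = (trace ± √Δ)/2 = (19 ± 11)/2,
  λ_1 = 15,  λ_2 = 4.

Step 4 — unit eigenvector for λ_1: Sigma is diagonal, so its eigenvectors are the coordinate axes. λ_1 = 15 is the diagonal entry on the second coordinate axis, hence
  v_1 = (0, 1) (||v_1|| = 1).

λ_1 = 15,  λ_2 = 4;  v_1 ≈ (0, 1)


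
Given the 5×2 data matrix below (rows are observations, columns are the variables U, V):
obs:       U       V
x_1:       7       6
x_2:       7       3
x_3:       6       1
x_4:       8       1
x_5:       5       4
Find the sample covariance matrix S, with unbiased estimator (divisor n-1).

Step 1 — column means:
  mean(U) = (7 + 7 + 6 + 8 + 5) / 5 = 33/5 = 6.6
  mean(V) = (6 + 3 + 1 + 1 + 4) / 5 = 15/5 = 3

Step 2 — sample covariance S[i,j] = (1/(n-1)) · Σ_k (x_{k,i} - mean_i) · (x_{k,j} - mean_j), with n-1 = 4.
  S[U,U] = ((0.4)·(0.4) + (0.4)·(0.4) + (-0.6)·(-0.6) + (1.4)·(1.4) + (-1.6)·(-1.6)) / 4 = 5.2/4 = 1.3
  S[U,V] = ((0.4)·(3) + (0.4)·(0) + (-0.6)·(-2) + (1.4)·(-2) + (-1.6)·(1)) / 4 = -2/4 = -0.5
  S[V,V] = ((3)·(3) + (0)·(0) + (-2)·(-2) + (-2)·(-2) + (1)·(1)) / 4 = 18/4 = 4.5

S is symmetric (S[j,i] = S[i,j]). Assembling:

S = [[1.3, -0.5],
 [-0.5, 4.5]]


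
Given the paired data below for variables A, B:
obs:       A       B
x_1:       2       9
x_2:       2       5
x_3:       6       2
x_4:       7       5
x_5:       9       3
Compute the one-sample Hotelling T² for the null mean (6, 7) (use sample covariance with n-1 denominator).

Step 1 — sample mean vector:
  mean(A) = (2 + 2 + 6 + 7 + 9) / 5 = 26/5 = 5.2
  mean(B) = (9 + 5 + 2 + 5 + 3) / 5 = 24/5 = 4.8
  x̄ = (5.2, 4.8),  deviation x̄ - mu_0 = (5.2, 4.8) - (6, 7) = (-0.8, -2.2).

Step 2 — sample covariance matrix, S[i,j] = (1/(n-1)) · Σ_k (x_{k,i} - mean_i) · (x_{k,j} - mean_j), divisor n-1 = 4:
  S[A,A] = ((-3.2)·(-3.2) + (-3.2)·(-3.2) + (0.8)·(0.8) + (1.8)·(1.8) + (3.8)·(3.8)) / 4 = 38.8/4 = 9.7
  S[A,B] = ((-3.2)·(4.2) + (-3.2)·(0.2) + (0.8)·(-2.8) + (1.8)·(0.2) + (3.8)·(-1.8)) / 4 = -22.8/4 = -5.7
  S[B,B] = ((4.2)·(4.2) + (0.2)·(0.2) + (-2.8)·(-2.8) + (0.2)·(0.2) + (-1.8)·(-1.8)) / 4 = 28.8/4 = 7.2
  S = [[9.7, -5.7],
 [-5.7, 7.2]].

Step 3 — invert S. det(S) = 9.7·7.2 - (-5.7)² = 37.35.
  S^{-1} = (1/det) · [[d, -b], [-b, a]] = [[0.1928, 0.1526],
 [0.1526, 0.2597]].

Step 4 — quadratic form (x̄ - mu_0)^T · S^{-1} · (x̄ - mu_0):
  S^{-1} · (x̄ - mu_0) = (-0.49, -0.6934),
  (x̄ - mu_0)^T · [...] = (-0.8)·(-0.49) + (-2.2)·(-0.6934) = 1.9175.

Step 5 — scale by n: T² = 5 · 1.9175 = 9.5877.

T² ≈ 9.5877


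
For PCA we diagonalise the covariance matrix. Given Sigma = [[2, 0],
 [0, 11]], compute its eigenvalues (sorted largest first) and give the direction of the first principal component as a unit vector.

Step 1 — characteristic polynomial of 2×2 Sigma:
  det(Sigma - λI) = λ² - trace · λ + det = 0.
  trace = 2 + 11 = 13, det = 2·11 - (0)² = 22.
Step 2 — discriminant:
  Δ = trace² - 4·det = 169 - 88 = 81.
Step 3 — eigenvalues:
  λ = (trace ± √Δ)/2 = (13 ± 9)/2,
  λ_1 = 11,  λ_2 = 2.

Step 4 — unit eigenvector for λ_1: Sigma is diagonal, so its eigenvectors are the coordinate axes. λ_1 = 11 is the diagonal entry on the second coordinate axis, hence
  v_1 = (0, 1) (||v_1|| = 1).

λ_1 = 11,  λ_2 = 2;  v_1 ≈ (0, 1)


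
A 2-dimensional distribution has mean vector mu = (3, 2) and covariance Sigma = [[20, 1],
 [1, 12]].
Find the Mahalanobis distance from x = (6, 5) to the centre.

Step 1 — centre the observation: (x - mu) = (3, 3).

Step 2 — invert Sigma. det(Sigma) = 20·12 - (1)² = 239.
  Sigma^{-1} = (1/det) · [[d, -b], [-b, a]] = [[0.0502, -0.0042],
 [-0.0042, 0.0837]].

Step 3 — form the quadratic (x - mu)^T · Sigma^{-1} · (x - mu):
  Sigma^{-1} · (x - mu) = (0.1381, 0.2385).
  (x - mu)^T · [Sigma^{-1} · (x - mu)] = (3)·(0.1381) + (3)·(0.2385) = 1.1297.

Step 4 — take square root: d = √(1.1297) ≈ 1.0629.

d(x, mu) = √(1.1297) ≈ 1.0629


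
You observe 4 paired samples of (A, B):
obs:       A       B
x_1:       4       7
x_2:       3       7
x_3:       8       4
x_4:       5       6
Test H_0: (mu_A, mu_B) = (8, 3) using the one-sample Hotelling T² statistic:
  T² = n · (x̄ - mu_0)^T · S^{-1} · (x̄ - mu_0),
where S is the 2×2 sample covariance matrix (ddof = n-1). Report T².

Step 1 — sample mean vector:
  mean(A) = (4 + 3 + 8 + 5) / 4 = 20/4 = 5
  mean(B) = (7 + 7 + 4 + 6) / 4 = 24/4 = 6
  x̄ = (5, 6),  deviation x̄ - mu_0 = (5, 6) - (8, 3) = (-3, 3).

Step 2 — sample covariance matrix, S[i,j] = (1/(n-1)) · Σ_k (x_{k,i} - mean_i) · (x_{k,j} - mean_j), divisor n-1 = 3:
  S[A,A] = ((-1)·(-1) + (-2)·(-2) + (3)·(3) + (0)·(0)) / 3 = 14/3 = 4.6667
  S[A,B] = ((-1)·(1) + (-2)·(1) + (3)·(-2) + (0)·(0)) / 3 = -9/3 = -3
  S[B,B] = ((1)·(1) + (1)·(1) + (-2)·(-2) + (0)·(0)) / 3 = 6/3 = 2
  S = [[4.6667, -3],
 [-3, 2]].

Step 3 — invert S. det(S) = 4.6667·2 - (-3)² = 0.3333.
  S^{-1} = (1/det) · [[d, -b], [-b, a]] = [[6, 9],
 [9, 14]].

Step 4 — quadratic form (x̄ - mu_0)^T · S^{-1} · (x̄ - mu_0):
  S^{-1} · (x̄ - mu_0) = (9, 15),
  (x̄ - mu_0)^T · [...] = (-3)·(9) + (3)·(15) = 18.

Step 5 — scale by n: T² = 4 · 18 = 72.

T² ≈ 72


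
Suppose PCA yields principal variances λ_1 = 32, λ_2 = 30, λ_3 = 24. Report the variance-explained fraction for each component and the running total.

Step 1 — total variance = trace(Sigma) = Σ λ_i = 32 + 30 + 24 = 86.

Step 2 — fraction explained by component i = λ_i / Σ λ:
  PC1: 32/86 = 0.3721
  PC2: 30/86 = 0.3488
  PC3: 24/86 = 0.2791

Step 3 — cumulative fraction after k components = (λ_1 + ... + λ_k) / Σ λ:
  k = 1: 32/86 = 0.3721
  k = 2: (32 + 30)/86 = 62/86 = 0.7209
  k = 3: (32 + 30 + 24)/86 = 86/86 = 1

Summary (fraction, with percent):

explained: PC1 0.3721 (37.21%), PC2 0.3488 (34.88%), PC3 0.2791 (27.91%);  cumulative: 0.3721, 0.7209, 1


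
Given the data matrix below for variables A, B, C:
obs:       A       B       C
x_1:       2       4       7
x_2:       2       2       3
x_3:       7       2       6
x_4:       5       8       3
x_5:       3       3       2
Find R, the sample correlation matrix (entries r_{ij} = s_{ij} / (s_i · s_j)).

Step 1 — column means:
  mean(A) = (2 + 2 + 7 + 5 + 3) / 5 = 19/5 = 3.8
  mean(B) = (4 + 2 + 2 + 8 + 3) / 5 = 19/5 = 3.8
  mean(C) = (7 + 3 + 6 + 3 + 2) / 5 = 21/5 = 4.2

Step 2 — sample variances and covariances s[i,j] = (1/(n-1)) · Σ_k (x_{k,i} - mean_i) · (x_{k,j} - mean_j), with n-1 = 4:
  s[A,A] = ((-1.8)·(-1.8) + (-1.8)·(-1.8) + (3.2)·(3.2) + (1.2)·(1.2) + (-0.8)·(-0.8)) / 4 = 18.8/4 = 4.7
  s[A,B] = ((-1.8)·(0.2) + (-1.8)·(-1.8) + (3.2)·(-1.8) + (1.2)·(4.2) + (-0.8)·(-0.8)) / 4 = 2.8/4 = 0.7
  s[A,C] = ((-1.8)·(2.8) + (-1.8)·(-1.2) + (3.2)·(1.8) + (1.2)·(-1.2) + (-0.8)·(-2.2)) / 4 = 3.2/4 = 0.8
  s[B,B] = ((0.2)·(0.2) + (-1.8)·(-1.8) + (-1.8)·(-1.8) + (4.2)·(4.2) + (-0.8)·(-0.8)) / 4 = 24.8/4 = 6.2
  s[B,C] = ((0.2)·(2.8) + (-1.8)·(-1.2) + (-1.8)·(1.8) + (4.2)·(-1.2) + (-0.8)·(-2.2)) / 4 = -3.8/4 = -0.95
  s[C,C] = ((2.8)·(2.8) + (-1.2)·(-1.2) + (1.8)·(1.8) + (-1.2)·(-1.2) + (-2.2)·(-2.2)) / 4 = 18.8/4 = 4.7
  Sample standard deviations s_i = √(s[i,i]):
  s(A) = √(4.7) = 2.1679
  s(B) = √(6.2) = 2.49
  s(C) = √(4.7) = 2.1679

Step 3 — r_{ij} = s_{ij} / (s_i · s_j):
  r[A,A] = 1 (diagonal).
  r[A,B] = 0.7 / (2.1679 · 2.49) = 0.7 / 5.3981 = 0.1297
  r[A,C] = 0.8 / (2.1679 · 2.1679) = 0.8 / 4.7 = 0.1702
  r[B,B] = 1 (diagonal).
  r[B,C] = -0.95 / (2.49 · 2.1679) = -0.95 / 5.3981 = -0.176
  r[C,C] = 1 (diagonal).

R is symmetric with unit diagonal. Assembling:

R = [[1, 0.1297, 0.1702],
 [0.1297, 1, -0.176],
 [0.1702, -0.176, 1]]


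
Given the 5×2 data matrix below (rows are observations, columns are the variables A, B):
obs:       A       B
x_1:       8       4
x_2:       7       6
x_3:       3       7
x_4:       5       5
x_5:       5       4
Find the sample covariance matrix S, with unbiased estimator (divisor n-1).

Step 1 — column means:
  mean(A) = (8 + 7 + 3 + 5 + 5) / 5 = 28/5 = 5.6
  mean(B) = (4 + 6 + 7 + 5 + 4) / 5 = 26/5 = 5.2

Step 2 — sample covariance S[i,j] = (1/(n-1)) · Σ_k (x_{k,i} - mean_i) · (x_{k,j} - mean_j), with n-1 = 4.
  S[A,A] = ((2.4)·(2.4) + (1.4)·(1.4) + (-2.6)·(-2.6) + (-0.6)·(-0.6) + (-0.6)·(-0.6)) / 4 = 15.2/4 = 3.8
  S[A,B] = ((2.4)·(-1.2) + (1.4)·(0.8) + (-2.6)·(1.8) + (-0.6)·(-0.2) + (-0.6)·(-1.2)) / 4 = -5.6/4 = -1.4
  S[B,B] = ((-1.2)·(-1.2) + (0.8)·(0.8) + (1.8)·(1.8) + (-0.2)·(-0.2) + (-1.2)·(-1.2)) / 4 = 6.8/4 = 1.7

S is symmetric (S[j,i] = S[i,j]). Assembling:

S = [[3.8, -1.4],
 [-1.4, 1.7]]


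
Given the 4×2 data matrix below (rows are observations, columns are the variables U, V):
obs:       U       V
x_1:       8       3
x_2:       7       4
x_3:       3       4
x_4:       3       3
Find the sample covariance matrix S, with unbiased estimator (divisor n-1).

Step 1 — column means:
  mean(U) = (8 + 7 + 3 + 3) / 4 = 21/4 = 5.25
  mean(V) = (3 + 4 + 4 + 3) / 4 = 14/4 = 3.5

Step 2 — sample covariance S[i,j] = (1/(n-1)) · Σ_k (x_{k,i} - mean_i) · (x_{k,j} - mean_j), with n-1 = 3.
  S[U,U] = ((2.75)·(2.75) + (1.75)·(1.75) + (-2.25)·(-2.25) + (-2.25)·(-2.25)) / 3 = 20.75/3 = 6.9167
  S[U,V] = ((2.75)·(-0.5) + (1.75)·(0.5) + (-2.25)·(0.5) + (-2.25)·(-0.5)) / 3 = -0.5/3 = -0.1667
  S[V,V] = ((-0.5)·(-0.5) + (0.5)·(0.5) + (0.5)·(0.5) + (-0.5)·(-0.5)) / 3 = 1/3 = 0.3333

S is symmetric (S[j,i] = S[i,j]). Assembling:

S = [[6.9167, -0.1667],
 [-0.1667, 0.3333]]


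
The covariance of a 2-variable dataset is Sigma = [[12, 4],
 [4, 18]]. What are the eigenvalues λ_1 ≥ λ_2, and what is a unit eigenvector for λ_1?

Step 1 — characteristic polynomial of 2×2 Sigma:
  det(Sigma - λI) = λ² - trace · λ + det = 0.
  trace = 12 + 18 = 30, det = 12·18 - (4)² = 200.
Step 2 — discriminant:
  Δ = trace² - 4·det = 900 - 800 = 100.
Step 3 — eigenvalues:
  λ = (trace ± √Δ)/2 = (30 ± 10)/2,
  λ_1 = 20,  λ_2 = 10.

Step 4 — unit eigenvector for λ_1: solve (Sigma - λ_1 I)v = 0. First row:
  (12 - 20)·v_x + (4)·v_y = 0, i.e. (-8)·v_x + (4)·v_y = 0,
  so v ∝ (b, λ_1 - a) = (4, 8) = u.
  ||u|| = √((4)² + (8)²) = √(80) ≈ 8.9443,
  v_1 = u/||u|| ≈ (0.4472, 0.8944) (||v_1|| = 1).

λ_1 = 20,  λ_2 = 10;  v_1 ≈ (0.4472, 0.8944)


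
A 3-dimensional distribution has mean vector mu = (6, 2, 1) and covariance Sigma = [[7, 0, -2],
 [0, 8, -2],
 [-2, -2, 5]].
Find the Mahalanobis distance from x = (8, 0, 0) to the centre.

Step 1 — centre the observation: (x - mu) = (2, -2, -1).

Step 2 — invert Sigma (cofactor / det for 3×3, or solve directly):
  Sigma^{-1} = [[0.1636, 0.0182, 0.0727],
 [0.0182, 0.1409, 0.0636],
 [0.0727, 0.0636, 0.2545]].

Step 3 — form the quadratic (x - mu)^T · Sigma^{-1} · (x - mu):
  Sigma^{-1} · (x - mu) = (0.2182, -0.3091, -0.2364).
  (x - mu)^T · [Sigma^{-1} · (x - mu)] = (2)·(0.2182) + (-2)·(-0.3091) + (-1)·(-0.2364) = 1.2909.

Step 4 — take square root: d = √(1.2909) ≈ 1.1362.

d(x, mu) = √(1.2909) ≈ 1.1362


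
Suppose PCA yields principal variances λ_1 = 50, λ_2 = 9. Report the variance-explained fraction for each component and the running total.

Step 1 — total variance = trace(Sigma) = Σ λ_i = 50 + 9 = 59.

Step 2 — fraction explained by component i = λ_i / Σ λ:
  PC1: 50/59 = 0.8475
  PC2: 9/59 = 0.1525

Step 3 — cumulative fraction after k components = (λ_1 + ... + λ_k) / Σ λ:
  k = 1: 50/59 = 0.8475
  k = 2: (50 + 9)/59 = 59/59 = 1

Summary (fraction, with percent):

explained: PC1 0.8475 (84.75%), PC2 0.1525 (15.25%);  cumulative: 0.8475, 1


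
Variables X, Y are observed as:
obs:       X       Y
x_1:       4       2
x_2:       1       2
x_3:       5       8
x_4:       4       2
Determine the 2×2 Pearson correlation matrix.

Step 1 — column means:
  mean(X) = (4 + 1 + 5 + 4) / 4 = 14/4 = 3.5
  mean(Y) = (2 + 2 + 8 + 2) / 4 = 14/4 = 3.5

Step 2 — sample variances and covariances s[i,j] = (1/(n-1)) · Σ_k (x_{k,i} - mean_i) · (x_{k,j} - mean_j), with n-1 = 3:
  s[X,X] = ((0.5)·(0.5) + (-2.5)·(-2.5) + (1.5)·(1.5) + (0.5)·(0.5)) / 3 = 9/3 = 3
  s[X,Y] = ((0.5)·(-1.5) + (-2.5)·(-1.5) + (1.5)·(4.5) + (0.5)·(-1.5)) / 3 = 9/3 = 3
  s[Y,Y] = ((-1.5)·(-1.5) + (-1.5)·(-1.5) + (4.5)·(4.5) + (-1.5)·(-1.5)) / 3 = 27/3 = 9
  Sample standard deviations s_i = √(s[i,i]):
  s(X) = √(3) = 1.7321
  s(Y) = √(9) = 3

Step 3 — r_{ij} = s_{ij} / (s_i · s_j):
  r[X,X] = 1 (diagonal).
  r[X,Y] = 3 / (1.7321 · 3) = 3 / 5.1962 = 0.5774
  r[Y,Y] = 1 (diagonal).

R is symmetric with unit diagonal. Assembling:

R = [[1, 0.5774],
 [0.5774, 1]]


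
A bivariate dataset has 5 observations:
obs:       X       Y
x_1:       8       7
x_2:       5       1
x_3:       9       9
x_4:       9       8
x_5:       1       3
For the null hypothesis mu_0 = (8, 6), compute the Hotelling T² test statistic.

Step 1 — sample mean vector:
  mean(X) = (8 + 5 + 9 + 9 + 1) / 5 = 32/5 = 6.4
  mean(Y) = (7 + 1 + 9 + 8 + 3) / 5 = 28/5 = 5.6
  x̄ = (6.4, 5.6),  deviation x̄ - mu_0 = (6.4, 5.6) - (8, 6) = (-1.6, -0.4).

Step 2 — sample covariance matrix, S[i,j] = (1/(n-1)) · Σ_k (x_{k,i} - mean_i) · (x_{k,j} - mean_j), divisor n-1 = 4:
  S[X,X] = ((1.6)·(1.6) + (-1.4)·(-1.4) + (2.6)·(2.6) + (2.6)·(2.6) + (-5.4)·(-5.4)) / 4 = 47.2/4 = 11.8
  S[X,Y] = ((1.6)·(1.4) + (-1.4)·(-4.6) + (2.6)·(3.4) + (2.6)·(2.4) + (-5.4)·(-2.6)) / 4 = 37.8/4 = 9.45
  S[Y,Y] = ((1.4)·(1.4) + (-4.6)·(-4.6) + (3.4)·(3.4) + (2.4)·(2.4) + (-2.6)·(-2.6)) / 4 = 47.2/4 = 11.8
  S = [[11.8, 9.45],
 [9.45, 11.8]].

Step 3 — invert S. det(S) = 11.8·11.8 - (9.45)² = 49.9375.
  S^{-1} = (1/det) · [[d, -b], [-b, a]] = [[0.2363, -0.1892],
 [-0.1892, 0.2363]].

Step 4 — quadratic form (x̄ - mu_0)^T · S^{-1} · (x̄ - mu_0):
  S^{-1} · (x̄ - mu_0) = (-0.3024, 0.2083),
  (x̄ - mu_0)^T · [...] = (-1.6)·(-0.3024) + (-0.4)·(0.2083) = 0.4005.

Step 5 — scale by n: T² = 5 · 0.4005 = 2.0025.

T² ≈ 2.0025


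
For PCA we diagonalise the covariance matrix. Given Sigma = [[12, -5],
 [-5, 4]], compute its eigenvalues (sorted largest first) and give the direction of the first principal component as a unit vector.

Step 1 — characteristic polynomial of 2×2 Sigma:
  det(Sigma - λI) = λ² - trace · λ + det = 0.
  trace = 12 + 4 = 16, det = 12·4 - (-5)² = 23.
Step 2 — discriminant:
  Δ = trace² - 4·det = 256 - 92 = 164.
Step 3 — eigenvalues:
  λ = (trace ± √Δ)/2 = (16 ± 12.8062)/2,
  λ_1 = 14.4031,  λ_2 = 1.5969.

Step 4 — unit eigenvector for λ_1: solve (Sigma - λ_1 I)v = 0. First row:
  (12 - 14.4031)·v_x + (-5)·v_y = 0, i.e. (-2.4031)·v_x + (-5)·v_y = 0,
  so v ∝ (b, λ_1 - a) = (-5, 2.4031); multiply by -1 so the first entry is positive: u = (5, -2.4031).
  ||u|| = √((5)² + (-2.4031)²) = √(30.775) ≈ 5.5475,
  v_1 = u/||u|| ≈ (0.9013, -0.4332) (||v_1|| = 1).

λ_1 = 14.4031,  λ_2 = 1.5969;  v_1 ≈ (0.9013, -0.4332)


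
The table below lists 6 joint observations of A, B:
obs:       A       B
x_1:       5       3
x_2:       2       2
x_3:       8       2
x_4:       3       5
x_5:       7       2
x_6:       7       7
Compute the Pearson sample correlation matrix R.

Step 1 — column means:
  mean(A) = (5 + 2 + 8 + 3 + 7 + 7) / 6 = 32/6 = 5.3333
  mean(B) = (3 + 2 + 2 + 5 + 2 + 7) / 6 = 21/6 = 3.5

Step 2 — sample variances and covariances s[i,j] = (1/(n-1)) · Σ_k (x_{k,i} - mean_i) · (x_{k,j} - mean_j), with n-1 = 5:
  s[A,A] = ((-0.3333)·(-0.3333) + (-3.3333)·(-3.3333) + (2.6667)·(2.6667) + (-2.3333)·(-2.3333) + (1.6667)·(1.6667) + (1.6667)·(1.6667)) / 5 = 29.3333/5 = 5.8667
  s[A,B] = ((-0.3333)·(-0.5) + (-3.3333)·(-1.5) + (2.6667)·(-1.5) + (-2.3333)·(1.5) + (1.6667)·(-1.5) + (1.6667)·(3.5)) / 5 = 1/5 = 0.2
  s[B,B] = ((-0.5)·(-0.5) + (-1.5)·(-1.5) + (-1.5)·(-1.5) + (1.5)·(1.5) + (-1.5)·(-1.5) + (3.5)·(3.5)) / 5 = 21.5/5 = 4.3
  Sample standard deviations s_i = √(s[i,i]):
  s(A) = √(5.8667) = 2.4221
  s(B) = √(4.3) = 2.0736

Step 3 — r_{ij} = s_{ij} / (s_i · s_j):
  r[A,A] = 1 (diagonal).
  r[A,B] = 0.2 / (2.4221 · 2.0736) = 0.2 / 5.0226 = 0.0398
  r[B,B] = 1 (diagonal).

R is symmetric with unit diagonal. Assembling:

R = [[1, 0.0398],
 [0.0398, 1]]


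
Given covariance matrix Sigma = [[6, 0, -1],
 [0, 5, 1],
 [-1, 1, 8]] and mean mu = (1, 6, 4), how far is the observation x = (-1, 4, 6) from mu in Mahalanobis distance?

Step 1 — centre the observation: (x - mu) = (-2, -2, 2).

Step 2 — invert Sigma (cofactor / det for 3×3, or solve directly):
  Sigma^{-1} = [[0.1703, -0.0044, 0.0218],
 [-0.0044, 0.2052, -0.0262],
 [0.0218, -0.0262, 0.131]].

Step 3 — form the quadratic (x - mu)^T · Sigma^{-1} · (x - mu):
  Sigma^{-1} · (x - mu) = (-0.2882, -0.4541, 0.2707).
  (x - mu)^T · [Sigma^{-1} · (x - mu)] = (-2)·(-0.2882) + (-2)·(-0.4541) + (2)·(0.2707) = 2.0262.

Step 4 — take square root: d = √(2.0262) ≈ 1.4234.

d(x, mu) = √(2.0262) ≈ 1.4234


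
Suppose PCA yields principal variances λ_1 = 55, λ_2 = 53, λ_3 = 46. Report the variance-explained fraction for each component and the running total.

Step 1 — total variance = trace(Sigma) = Σ λ_i = 55 + 53 + 46 = 154.

Step 2 — fraction explained by component i = λ_i / Σ λ:
  PC1: 55/154 = 0.3571
  PC2: 53/154 = 0.3442
  PC3: 46/154 = 0.2987

Step 3 — cumulative fraction after k components = (λ_1 + ... + λ_k) / Σ λ:
  k = 1: 55/154 = 0.3571
  k = 2: (55 + 53)/154 = 108/154 = 0.7013
  k = 3: (55 + 53 + 46)/154 = 154/154 = 1

Summary (fraction, with percent):

explained: PC1 0.3571 (35.71%), PC2 0.3442 (34.42%), PC3 0.2987 (29.87%);  cumulative: 0.3571, 0.7013, 1


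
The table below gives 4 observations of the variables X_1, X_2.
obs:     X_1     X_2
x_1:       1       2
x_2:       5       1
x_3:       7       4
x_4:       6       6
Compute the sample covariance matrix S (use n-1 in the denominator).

Step 1 — column means:
  mean(X_1) = (1 + 5 + 7 + 6) / 4 = 19/4 = 4.75
  mean(X_2) = (2 + 1 + 4 + 6) / 4 = 13/4 = 3.25

Step 2 — sample covariance S[i,j] = (1/(n-1)) · Σ_k (x_{k,i} - mean_i) · (x_{k,j} - mean_j), with n-1 = 3.
  S[X_1,X_1] = ((-3.75)·(-3.75) + (0.25)·(0.25) + (2.25)·(2.25) + (1.25)·(1.25)) / 3 = 20.75/3 = 6.9167
  S[X_1,X_2] = ((-3.75)·(-1.25) + (0.25)·(-2.25) + (2.25)·(0.75) + (1.25)·(2.75)) / 3 = 9.25/3 = 3.0833
  S[X_2,X_2] = ((-1.25)·(-1.25) + (-2.25)·(-2.25) + (0.75)·(0.75) + (2.75)·(2.75)) / 3 = 14.75/3 = 4.9167

S is symmetric (S[j,i] = S[i,j]). Assembling:

S = [[6.9167, 3.0833],
 [3.0833, 4.9167]]


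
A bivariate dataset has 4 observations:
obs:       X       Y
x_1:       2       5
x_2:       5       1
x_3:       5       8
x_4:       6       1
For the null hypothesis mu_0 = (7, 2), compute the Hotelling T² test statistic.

Step 1 — sample mean vector:
  mean(X) = (2 + 5 + 5 + 6) / 4 = 18/4 = 4.5
  mean(Y) = (5 + 1 + 8 + 1) / 4 = 15/4 = 3.75
  x̄ = (4.5, 3.75),  deviation x̄ - mu_0 = (4.5, 3.75) - (7, 2) = (-2.5, 1.75).

Step 2 — sample covariance matrix, S[i,j] = (1/(n-1)) · Σ_k (x_{k,i} - mean_i) · (x_{k,j} - mean_j), divisor n-1 = 3:
  S[X,X] = ((-2.5)·(-2.5) + (0.5)·(0.5) + (0.5)·(0.5) + (1.5)·(1.5)) / 3 = 9/3 = 3
  S[X,Y] = ((-2.5)·(1.25) + (0.5)·(-2.75) + (0.5)·(4.25) + (1.5)·(-2.75)) / 3 = -6.5/3 = -2.1667
  S[Y,Y] = ((1.25)·(1.25) + (-2.75)·(-2.75) + (4.25)·(4.25) + (-2.75)·(-2.75)) / 3 = 34.75/3 = 11.5833
  S = [[3, -2.1667],
 [-2.1667, 11.5833]].

Step 3 — invert S. det(S) = 3·11.5833 - (-2.1667)² = 30.0556.
  S^{-1} = (1/det) · [[d, -b], [-b, a]] = [[0.3854, 0.0721],
 [0.0721, 0.0998]].

Step 4 — quadratic form (x̄ - mu_0)^T · S^{-1} · (x̄ - mu_0):
  S^{-1} · (x̄ - mu_0) = (-0.8373, -0.0055),
  (x̄ - mu_0)^T · [...] = (-2.5)·(-0.8373) + (1.75)·(-0.0055) = 2.0836.

Step 5 — scale by n: T² = 4 · 2.0836 = 8.3346.

T² ≈ 8.3346


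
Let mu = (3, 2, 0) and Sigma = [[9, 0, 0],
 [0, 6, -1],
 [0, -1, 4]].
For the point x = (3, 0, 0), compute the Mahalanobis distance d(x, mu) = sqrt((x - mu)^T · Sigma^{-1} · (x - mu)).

Step 1 — centre the observation: (x - mu) = (0, -2, 0).

Step 2 — invert Sigma (cofactor / det for 3×3, or solve directly):
  Sigma^{-1} = [[0.1111, 0, 0],
 [0, 0.1739, 0.0435],
 [0, 0.0435, 0.2609]].

Step 3 — form the quadratic (x - mu)^T · Sigma^{-1} · (x - mu):
  Sigma^{-1} · (x - mu) = (0, -0.3478, -0.087).
  (x - mu)^T · [Sigma^{-1} · (x - mu)] = (0)·(0) + (-2)·(-0.3478) + (0)·(-0.087) = 0.6957.

Step 4 — take square root: d = √(0.6957) ≈ 0.8341.

d(x, mu) = √(0.6957) ≈ 0.8341


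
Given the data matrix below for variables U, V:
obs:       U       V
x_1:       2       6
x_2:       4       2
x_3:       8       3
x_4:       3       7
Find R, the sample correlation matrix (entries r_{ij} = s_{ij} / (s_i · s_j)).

Step 1 — column means:
  mean(U) = (2 + 4 + 8 + 3) / 4 = 17/4 = 4.25
  mean(V) = (6 + 2 + 3 + 7) / 4 = 18/4 = 4.5

Step 2 — sample variances and covariances s[i,j] = (1/(n-1)) · Σ_k (x_{k,i} - mean_i) · (x_{k,j} - mean_j), with n-1 = 3:
  s[U,U] = ((-2.25)·(-2.25) + (-0.25)·(-0.25) + (3.75)·(3.75) + (-1.25)·(-1.25)) / 3 = 20.75/3 = 6.9167
  s[U,V] = ((-2.25)·(1.5) + (-0.25)·(-2.5) + (3.75)·(-1.5) + (-1.25)·(2.5)) / 3 = -11.5/3 = -3.8333
  s[V,V] = ((1.5)·(1.5) + (-2.5)·(-2.5) + (-1.5)·(-1.5) + (2.5)·(2.5)) / 3 = 17/3 = 5.6667
  Sample standard deviations s_i = √(s[i,i]):
  s(U) = √(6.9167) = 2.63
  s(V) = √(5.6667) = 2.3805

Step 3 — r_{ij} = s_{ij} / (s_i · s_j):
  r[U,U] = 1 (diagonal).
  r[U,V] = -3.8333 / (2.63 · 2.3805) = -3.8333 / 6.2605 = -0.6123
  r[V,V] = 1 (diagonal).

R is symmetric with unit diagonal. Assembling:

R = [[1, -0.6123],
 [-0.6123, 1]]


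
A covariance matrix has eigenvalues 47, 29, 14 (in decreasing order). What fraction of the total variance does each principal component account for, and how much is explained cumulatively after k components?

Step 1 — total variance = trace(Sigma) = Σ λ_i = 47 + 29 + 14 = 90.

Step 2 — fraction explained by component i = λ_i / Σ λ:
  PC1: 47/90 = 0.5222
  PC2: 29/90 = 0.3222
  PC3: 14/90 = 0.1556

Step 3 — cumulative fraction after k components = (λ_1 + ... + λ_k) / Σ λ:
  k = 1: 47/90 = 0.5222
  k = 2: (47 + 29)/90 = 76/90 = 0.8444
  k = 3: (47 + 29 + 14)/90 = 90/90 = 1

Summary (fraction, with percent):

explained: PC1 0.5222 (52.22%), PC2 0.3222 (32.22%), PC3 0.1556 (15.56%);  cumulative: 0.5222, 0.8444, 1


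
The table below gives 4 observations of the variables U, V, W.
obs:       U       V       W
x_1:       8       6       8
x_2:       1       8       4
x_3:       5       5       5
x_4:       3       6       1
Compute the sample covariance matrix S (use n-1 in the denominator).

Step 1 — column means:
  mean(U) = (8 + 1 + 5 + 3) / 4 = 17/4 = 4.25
  mean(V) = (6 + 8 + 5 + 6) / 4 = 25/4 = 6.25
  mean(W) = (8 + 4 + 5 + 1) / 4 = 18/4 = 4.5

Step 2 — sample covariance S[i,j] = (1/(n-1)) · Σ_k (x_{k,i} - mean_i) · (x_{k,j} - mean_j), with n-1 = 3.
  S[U,U] = ((3.75)·(3.75) + (-3.25)·(-3.25) + (0.75)·(0.75) + (-1.25)·(-1.25)) / 3 = 26.75/3 = 8.9167
  S[U,V] = ((3.75)·(-0.25) + (-3.25)·(1.75) + (0.75)·(-1.25) + (-1.25)·(-0.25)) / 3 = -7.25/3 = -2.4167
  S[U,W] = ((3.75)·(3.5) + (-3.25)·(-0.5) + (0.75)·(0.5) + (-1.25)·(-3.5)) / 3 = 19.5/3 = 6.5
  S[V,V] = ((-0.25)·(-0.25) + (1.75)·(1.75) + (-1.25)·(-1.25) + (-0.25)·(-0.25)) / 3 = 4.75/3 = 1.5833
  S[V,W] = ((-0.25)·(3.5) + (1.75)·(-0.5) + (-1.25)·(0.5) + (-0.25)·(-3.5)) / 3 = -1.5/3 = -0.5
  S[W,W] = ((3.5)·(3.5) + (-0.5)·(-0.5) + (0.5)·(0.5) + (-3.5)·(-3.5)) / 3 = 25/3 = 8.3333

S is symmetric (S[j,i] = S[i,j]). Assembling:

S = [[8.9167, -2.4167, 6.5],
 [-2.4167, 1.5833, -0.5],
 [6.5, -0.5, 8.3333]]


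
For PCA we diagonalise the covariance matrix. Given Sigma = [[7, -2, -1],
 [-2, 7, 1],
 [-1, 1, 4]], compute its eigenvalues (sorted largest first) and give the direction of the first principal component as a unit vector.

Step 1 — characteristic polynomial p(λ) = det(λI - Sigma) = λ³ - tr·λ² + c_1·λ - det, where tr = trace, c_1 = sum of the principal 2×2 minors, det = det(Sigma):
  tr = 7 + 7 + 4 = 18,
  c_1 = (7·7 - (-2)²) + (7·4 - (-1)²) + (7·4 - (1)²) = 45 + 27 + 27 = 99,
  det = 7·(7·4 - (1)²) - (-2)·((-2)·4 - (1)·(-1)) + (-1)·((-2)·(1) - 7·(-1)) = 7·(27) - (-2)·(-7) + (-1)·(5) = 170.
  So p(λ) = λ³ - 18λ² + 99λ - 170.
Step 2 — look for an integer root (rational root theorem: any rational root is an integer divisor of 170). Testing λ = 5:
  p(5) = 125 - 450 + 495 - 170 = 0  ✓
  Dividing out (λ - 5): p(λ) = (λ - 5)(λ² - 13λ + 34).
Step 3 — remaining eigenvalues from the quadratic λ² - 13λ + 34 = 0:
  Δ = 13² - 4·34 = 169 - 136 = 33,  λ = (13 ± √33)/2 = (13 ± 5.7446)/2 ≈ 9.3723 or 3.6277.
  Sorted: λ_1 = 9.3723,  λ_2 = 5,  λ_3 = 3.6277  (check: sum = 18 = tr ✓).

Step 4 — unit eigenvector for λ_1 ≈ 9.3723: v spans the null space of (Sigma - λ_1 I), whose rows are
  r_1 = (-2.3723, -2, -1),  r_2 = (-2, -2.3723, 1),  r_3 = (-1, 1, -5.3723).
  v is orthogonal to every row, so take v ∝ r_1 × r_2 = ((-2)·(1) - (-1)·(-2.3723), (-1)·(-2) - (-2.3723)·(1), (-2.3723)·(-2.3723) - (-2)·(-2)) ≈ (-4.3723, 4.3723, 1.6277).
  Rescale (multiply by -1 so the first nonzero entry is positive): u = (4.3723, -4.3723, -1.6277).
  ||u|| = √((4.3723)² + (-4.3723)² + (-1.6277)²) = √(40.8832) ≈ 6.394,  v_1 = u/||u|| ≈ (0.6838, -0.6838, -0.2546) (||v_1|| = 1).

λ_1 = 9.3723,  λ_2 = 5,  λ_3 = 3.6277;  v_1 ≈ (0.6838, -0.6838, -0.2546)
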